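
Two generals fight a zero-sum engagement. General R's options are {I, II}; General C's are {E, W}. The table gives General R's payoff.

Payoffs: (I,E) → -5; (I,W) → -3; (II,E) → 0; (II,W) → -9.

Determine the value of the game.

Row minima: I → -5, II → -9; maximin = -5.
Column maxima: E → 0, W → -3; minimax = -3.
-5 ≠ -3, so there is no saddle point; optimal play is mixed.
Let General R play I with probability p. Expected payoff against E: (-5)p + 0(1−p) = −5p; against W: (-3)p + (-9)(1−p) = 6p − 9.
Setting these equal: −5p = 6p − 9 ⇒ −11p = -9 ⇒ p = 9/11, and the value is (-5)·(9/11) = -45/11.
For General C: with q = P(E), equating I's and II's payoffs gives −2q − 3 = 9q − 9 ⇒ q = 6/11.

-45/11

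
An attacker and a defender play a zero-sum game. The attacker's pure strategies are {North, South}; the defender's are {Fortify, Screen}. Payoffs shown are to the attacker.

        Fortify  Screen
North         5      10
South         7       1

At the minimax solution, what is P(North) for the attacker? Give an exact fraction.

6/11

Row minima: North → 5, South → 1; maximin = 5.
Column maxima: Fortify → 7, Screen → 10; minimax = 7.
5 ≠ 7, so there is no saddle point; optimal play is mixed.
Let the attacker play North with probability p. Expected payoff against Fortify: 5p + 7(1−p) = −2p + 7; against Screen: 10p + 1(1−p) = 9p + 1.
Setting these equal: −2p + 7 = 9p + 1 ⇒ −11p = -6 ⇒ p = 6/11, and the value is (-2)·(6/11) + 7 = 65/11.
For the defender: with q = P(Fortify), equating North's and South's payoffs gives −5q + 10 = 6q + 1 ⇒ q = 9/11.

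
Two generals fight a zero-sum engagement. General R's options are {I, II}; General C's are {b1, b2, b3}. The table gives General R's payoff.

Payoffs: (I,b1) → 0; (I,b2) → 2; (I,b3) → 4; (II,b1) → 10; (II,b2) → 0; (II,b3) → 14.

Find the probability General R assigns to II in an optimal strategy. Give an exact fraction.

1/6

Row minima: I → 0, II → 0; maximin = 0.
Column maxima: b1 → 10, b2 → 2, b3 → 14; minimax = 2.
0 ≠ 2, so there is no saddle point; optimal play is mixed.
b3 is strictly dominated by b1 (it gives General R strictly more in every row), so General C never plays it.
On the remaining 2×2 (I, II vs b1, b2):
Let General R play I with probability p. Expected payoff against b1: 0p + 10(1−p) = −10p + 10; against b2: 2p + 0(1−p) = 2p.
Setting these equal: −10p + 10 = 2p ⇒ −12p = -10 ⇒ p = 5/6, and the value is (-10)·(5/6) + 10 = 5/3.
For General C: with q = P(b1), equating I's and II's payoffs gives −2q + 2 = 10q ⇒ q = 1/6.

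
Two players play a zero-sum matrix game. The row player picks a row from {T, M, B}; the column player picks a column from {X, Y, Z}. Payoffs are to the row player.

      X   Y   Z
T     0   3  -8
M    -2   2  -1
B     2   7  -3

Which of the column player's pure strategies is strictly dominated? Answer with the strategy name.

Y

X holds the row player's payoff strictly below Y in every row: 0 < 3, -2 < 2, 2 < 7.
So Y is strictly dominated for the column player.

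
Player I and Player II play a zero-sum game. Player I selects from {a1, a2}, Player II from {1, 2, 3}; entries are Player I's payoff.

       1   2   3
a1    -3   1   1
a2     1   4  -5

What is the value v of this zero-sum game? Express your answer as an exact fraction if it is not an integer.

Row minima: a1 → -3, a2 → -5; maximin = -3.
Column maxima: 1 → 1, 2 → 4, 3 → 1; minimax = 1.
-3 ≠ 1, so there is no saddle point; optimal play is mixed.
2 is strictly dominated by 1 (it gives Player I strictly more in every row), so Player II never plays it.
On the remaining 2×2 (a1, a2 vs 1, 3):
Let Player I play a1 with probability p. Expected payoff against 1: (-3)p + 1(1−p) = −4p + 1; against 3: 1p + (-5)(1−p) = 6p − 5.
Setting these equal: −4p + 1 = 6p − 5 ⇒ −10p = -6 ⇒ p = 3/5, and the value is (-4)·(3/5) + 1 = -7/5.
For Player II: with q = P(1), equating a1's and a2's payoffs gives −4q + 1 = 6q − 5 ⇒ q = 3/5.

-7/5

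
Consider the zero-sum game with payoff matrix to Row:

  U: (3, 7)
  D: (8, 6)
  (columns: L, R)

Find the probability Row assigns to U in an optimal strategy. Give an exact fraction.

1/3

Row minima: U → 3, D → 6; maximin = 6.
Column maxima: L → 8, R → 7; minimax = 7.
6 ≠ 7, so there is no saddle point; optimal play is mixed.
Let Row play U with probability p. Expected payoff against L: 3p + 8(1−p) = −5p + 8; against R: 7p + 6(1−p) = p + 6.
Setting these equal: −5p + 8 = p + 6 ⇒ −6p = -2 ⇒ p = 1/3, and the value is (-5)·(1/3) + 8 = 19/3.
For Column: with q = P(L), equating U's and D's payoffs gives −4q + 7 = 2q + 6 ⇒ q = 1/6.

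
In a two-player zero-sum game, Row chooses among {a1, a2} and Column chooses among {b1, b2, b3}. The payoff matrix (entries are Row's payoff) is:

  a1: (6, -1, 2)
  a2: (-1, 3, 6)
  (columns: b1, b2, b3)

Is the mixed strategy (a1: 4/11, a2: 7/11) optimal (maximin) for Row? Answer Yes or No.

Against b1 this mix gives (4/11)·6 + (7/11)·(-1) = 17/11.
Against b2 this mix gives (4/11)·(-1) + (7/11)·3 = 17/11.
Against b3 this mix gives (4/11)·2 + (7/11)·6 = 50/11.
All of Column's active replies (b1, b2) yield 17/11, and no column does worse for Row. The mix makes Column indifferent and guarantees 17/11, so it is optimal.

Yes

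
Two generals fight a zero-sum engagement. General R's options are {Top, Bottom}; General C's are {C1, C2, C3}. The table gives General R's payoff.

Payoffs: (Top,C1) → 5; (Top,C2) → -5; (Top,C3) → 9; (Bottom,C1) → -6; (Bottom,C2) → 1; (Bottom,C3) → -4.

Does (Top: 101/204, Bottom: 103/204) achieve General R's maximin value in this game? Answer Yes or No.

Against C1 this mix gives (101/204)·5 + (103/204)·(-6) = -113/204.
Against C2 this mix gives (101/204)·(-5) + (103/204)·1 = -67/34.
Against C3 this mix gives (101/204)·9 + (103/204)·(-4) = 497/204.
General C will play C2, holding General R to -67/34. Shifting weight toward the row that does better against C2 would raise this floor (the equalizing mix achieves -25/17 against both C2 and C1), so the proposed strategy is not optimal.

No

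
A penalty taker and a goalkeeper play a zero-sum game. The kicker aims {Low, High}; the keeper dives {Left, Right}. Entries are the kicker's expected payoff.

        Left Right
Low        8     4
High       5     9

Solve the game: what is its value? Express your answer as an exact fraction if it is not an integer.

Row minima: Low → 4, High → 5; maximin = 5.
Column maxima: Left → 8, Right → 9; minimax = 8.
5 ≠ 8, so there is no saddle point; optimal play is mixed.
Let the kicker play Low with probability p. Expected payoff against Left: 8p + 5(1−p) = 3p + 5; against Right: 4p + 9(1−p) = −5p + 9.
Setting these equal: 3p + 5 = −5p + 9 ⇒ 8p = 4 ⇒ p = 1/2, and the value is (3)·(1/2) + 5 = 13/2.
For the keeper: with q = P(Left), equating Low's and High's payoffs gives 4q + 4 = −4q + 9 ⇒ q = 5/8.

13/2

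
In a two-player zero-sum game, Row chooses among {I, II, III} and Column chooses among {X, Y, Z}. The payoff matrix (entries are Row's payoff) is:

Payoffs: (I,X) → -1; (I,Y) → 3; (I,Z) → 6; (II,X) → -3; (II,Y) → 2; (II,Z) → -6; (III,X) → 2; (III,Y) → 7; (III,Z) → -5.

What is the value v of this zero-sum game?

Row minima: I → -1, II → -6, III → -5; maximin = -1.
Column maxima: X → 2, Y → 7, Z → 6; minimax = 2.
-1 ≠ 2, so there is no saddle point; optimal play is mixed.
II is strictly dominated by I, so Row never plays it.
Y is strictly dominated by X (it gives Row strictly more in every row), so Column never plays it.
On the remaining 2×2 (I, III vs X, Z):
Let Row play I with probability p. Expected payoff against X: (-1)p + 2(1−p) = −3p + 2; against Z: 6p + (-5)(1−p) = 11p − 5.
Setting these equal: −3p + 2 = 11p − 5 ⇒ −14p = -7 ⇒ p = 1/2, and the value is (-3)·(1/2) + 2 = 1/2.
For Column: with q = P(X), equating I's and III's payoffs gives −7q + 6 = 7q − 5 ⇒ q = 11/14.

1/2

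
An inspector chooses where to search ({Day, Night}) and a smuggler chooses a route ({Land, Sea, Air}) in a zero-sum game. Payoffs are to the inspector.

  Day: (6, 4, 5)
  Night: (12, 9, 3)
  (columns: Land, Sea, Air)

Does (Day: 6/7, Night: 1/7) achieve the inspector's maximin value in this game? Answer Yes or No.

Yes

Against Land this mix gives (6/7)·6 + (1/7)·12 = 48/7.
Against Sea this mix gives (6/7)·4 + (1/7)·9 = 33/7.
Against Air this mix gives (6/7)·5 + (1/7)·3 = 33/7.
All of the smuggler's active replies (Sea, Air) yield 33/7, and no column does worse for the inspector. The mix makes the smuggler indifferent and guarantees 33/7, so it is optimal.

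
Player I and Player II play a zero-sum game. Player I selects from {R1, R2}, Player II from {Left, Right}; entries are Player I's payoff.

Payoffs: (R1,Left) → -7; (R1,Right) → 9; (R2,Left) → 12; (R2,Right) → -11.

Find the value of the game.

31/39

Row minima: R1 → -7, R2 → -11; maximin = -7.
Column maxima: Left → 12, Right → 9; minimax = 9.
-7 ≠ 9, so there is no saddle point; optimal play is mixed.
Let Player I play R1 with probability p. Expected payoff against Left: (-7)p + 12(1−p) = −19p + 12; against Right: 9p + (-11)(1−p) = 20p − 11.
Setting these equal: −19p + 12 = 20p − 11 ⇒ −39p = -23 ⇒ p = 23/39, and the value is (-19)·(23/39) + 12 = 31/39.
For Player II: with q = P(Left), equating R1's and R2's payoffs gives −16q + 9 = 23q − 11 ⇒ q = 20/39.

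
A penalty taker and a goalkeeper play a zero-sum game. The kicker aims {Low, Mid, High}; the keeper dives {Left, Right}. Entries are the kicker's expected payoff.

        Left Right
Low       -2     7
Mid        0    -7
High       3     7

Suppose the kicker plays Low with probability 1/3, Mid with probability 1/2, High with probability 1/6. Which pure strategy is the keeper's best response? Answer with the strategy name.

Left

If the keeper plays Left, the kicker's expected payoff is (1/3)·(-2) + (1/2)·0 + (1/6)·3 = -1/6.
If the keeper plays Right, the kicker's expected payoff is (1/3)·7 + (1/2)·(-7) + (1/6)·7 = 0.
The keeper minimizes the kicker's payoff; the smallest is -1/6, so the best response is Left.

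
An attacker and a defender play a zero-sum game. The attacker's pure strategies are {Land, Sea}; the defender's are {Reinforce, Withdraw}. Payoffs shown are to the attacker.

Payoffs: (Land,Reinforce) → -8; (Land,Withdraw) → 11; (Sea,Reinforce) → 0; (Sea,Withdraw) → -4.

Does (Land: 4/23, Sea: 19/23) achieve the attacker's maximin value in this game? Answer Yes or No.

Against Reinforce this mix gives (4/23)·(-8) + (19/23)·0 = -32/23.
Against Withdraw this mix gives (4/23)·11 + (19/23)·(-4) = -32/23.
All of the defender's active replies (Reinforce, Withdraw) yield -32/23, and no column does worse for the attacker. The mix makes the defender indifferent and guarantees -32/23, so it is optimal.

Yes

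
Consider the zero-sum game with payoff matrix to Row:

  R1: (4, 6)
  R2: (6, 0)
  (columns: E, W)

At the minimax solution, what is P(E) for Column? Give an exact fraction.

3/4

Row minima: R1 → 4, R2 → 0; maximin = 4.
Column maxima: E → 6, W → 6; minimax = 6.
4 ≠ 6, so there is no saddle point; optimal play is mixed.
Let Row play R1 with probability p. Expected payoff against E: 4p + 6(1−p) = −2p + 6; against W: 6p + 0(1−p) = 6p.
Setting these equal: −2p + 6 = 6p ⇒ −8p = -6 ⇒ p = 3/4, and the value is (-2)·(3/4) + 6 = 9/2.
For Column: with q = P(E), equating R1's and R2's payoffs gives −2q + 6 = 6q ⇒ q = 3/4.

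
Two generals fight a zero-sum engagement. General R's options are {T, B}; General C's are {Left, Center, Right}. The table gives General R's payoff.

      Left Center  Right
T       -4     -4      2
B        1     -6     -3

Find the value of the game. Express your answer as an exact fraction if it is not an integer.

-4

Row minima: T → -4, B → -6; maximin = -4.
Column maxima: Left → 1, Center → -4, Right → 2; minimax = -4.
Since maximin = minimax = -4, there is a saddle point and the value is -4.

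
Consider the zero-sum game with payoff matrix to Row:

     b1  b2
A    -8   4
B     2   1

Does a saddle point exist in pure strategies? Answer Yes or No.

Row minima: A → -8, B → 1; maximin = 1.
Column maxima: b1 → 2, b2 → 4; minimax = 2.
1 ≠ 2, so no pure-strategy equilibrium exists.

No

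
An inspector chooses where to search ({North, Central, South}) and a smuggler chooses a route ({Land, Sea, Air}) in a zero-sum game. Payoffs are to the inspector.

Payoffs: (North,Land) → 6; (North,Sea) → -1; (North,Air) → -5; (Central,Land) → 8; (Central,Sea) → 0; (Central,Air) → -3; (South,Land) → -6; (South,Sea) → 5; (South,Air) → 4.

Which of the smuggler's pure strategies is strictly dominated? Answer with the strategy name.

Sea

Air holds the inspector's payoff strictly below Sea in every row: -5 < -1, -3 < 0, 4 < 5.
So Sea is strictly dominated for the smuggler.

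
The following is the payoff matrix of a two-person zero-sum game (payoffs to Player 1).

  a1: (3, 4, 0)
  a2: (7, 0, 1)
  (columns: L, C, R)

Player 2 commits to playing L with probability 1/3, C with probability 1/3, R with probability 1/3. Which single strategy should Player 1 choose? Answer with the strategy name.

Expected payoff of a1: (1/3)·3 + (1/3)·4 + (1/3)·0 = 7/3.
Expected payoff of a2: (1/3)·7 + (1/3)·0 + (1/3)·1 = 8/3.
The largest is 8/3, so Player 1's best response is a2.

a2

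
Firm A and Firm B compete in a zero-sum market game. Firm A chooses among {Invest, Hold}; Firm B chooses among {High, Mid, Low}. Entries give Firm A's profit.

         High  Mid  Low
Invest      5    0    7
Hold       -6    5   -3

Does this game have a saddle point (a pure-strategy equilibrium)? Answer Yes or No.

Row minima: Invest → 0, Hold → -6; maximin = 0.
Column maxima: High → 5, Mid → 5, Low → 7; minimax = 5.
0 ≠ 5, so no pure-strategy equilibrium exists.

No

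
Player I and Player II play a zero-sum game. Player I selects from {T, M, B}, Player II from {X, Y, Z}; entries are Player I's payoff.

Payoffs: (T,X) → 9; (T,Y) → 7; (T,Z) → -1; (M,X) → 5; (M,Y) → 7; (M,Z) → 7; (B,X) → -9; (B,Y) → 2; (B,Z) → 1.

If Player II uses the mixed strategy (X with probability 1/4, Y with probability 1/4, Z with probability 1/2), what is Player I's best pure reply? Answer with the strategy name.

M

Expected payoff of T: (1/4)·9 + (1/4)·7 + (1/2)·(-1) = 7/2.
Expected payoff of M: (1/4)·5 + (1/4)·7 + (1/2)·7 = 13/2.
Expected payoff of B: (1/4)·(-9) + (1/4)·2 + (1/2)·1 = -5/4.
The largest is 13/2, so Player I's best response is M.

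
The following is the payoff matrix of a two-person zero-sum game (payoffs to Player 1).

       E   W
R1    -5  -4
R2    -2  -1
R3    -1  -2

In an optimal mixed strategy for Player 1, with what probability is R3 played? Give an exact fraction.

1/2

Row minima: R1 → -5, R2 → -2, R3 → -2; maximin = -2.
Column maxima: E → -1, W → -1; minimax = -1.
-2 ≠ -1, so there is no saddle point; optimal play is mixed.
R1 is strictly dominated by R2, so Player 1 never plays it.
On the remaining 2×2 (R2, R3 vs E, W):
Let Player 1 play R2 with probability p. Expected payoff against E: (-2)p + (-1)(1−p) = −p − 1; against W: (-1)p + (-2)(1−p) = p − 2.
Setting these equal: −p − 1 = p − 2 ⇒ −2p = -1 ⇒ p = 1/2, and the value is (-1)·(1/2) − 1 = -3/2.
For Player 2: with q = P(E), equating R2's and R3's payoffs gives −q − 1 = q − 2 ⇒ q = 1/2.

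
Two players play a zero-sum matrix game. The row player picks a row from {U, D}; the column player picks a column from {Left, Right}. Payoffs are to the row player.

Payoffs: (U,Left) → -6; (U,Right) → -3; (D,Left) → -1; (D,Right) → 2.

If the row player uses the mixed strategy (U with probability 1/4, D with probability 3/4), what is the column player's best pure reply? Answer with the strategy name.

Left

If the column player plays Left, the row player's expected payoff is (1/4)·(-6) + (3/4)·(-1) = -9/4.
If the column player plays Right, the row player's expected payoff is (1/4)·(-3) + (3/4)·2 = 3/4.
The column player minimizes the row player's payoff; the smallest is -9/4, so the best response is Left.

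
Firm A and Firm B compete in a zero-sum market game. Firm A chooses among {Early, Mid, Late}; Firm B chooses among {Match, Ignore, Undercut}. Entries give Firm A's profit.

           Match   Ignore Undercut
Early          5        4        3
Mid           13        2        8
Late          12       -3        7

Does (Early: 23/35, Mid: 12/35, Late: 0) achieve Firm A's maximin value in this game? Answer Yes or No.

Against Match this mix gives (23/35)·5 + (12/35)·13 = 271/35.
Against Ignore this mix gives (23/35)·4 + (12/35)·2 = 116/35.
Against Undercut this mix gives (23/35)·3 + (12/35)·8 = 33/7.
Firm B will play Ignore, holding Firm A to 116/35. Shifting weight toward the row that does better against Ignore would raise this floor (the equalizing mix achieves 26/7 against both Ignore and Undercut), so the proposed strategy is not optimal.

No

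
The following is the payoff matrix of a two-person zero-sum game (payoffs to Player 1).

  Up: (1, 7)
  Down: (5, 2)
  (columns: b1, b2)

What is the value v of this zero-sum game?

11/3

Row minima: Up → 1, Down → 2; maximin = 2.
Column maxima: b1 → 5, b2 → 7; minimax = 5.
2 ≠ 5, so there is no saddle point; optimal play is mixed.
Let Player 1 play Up with probability p. Expected payoff against b1: 1p + 5(1−p) = −4p + 5; against b2: 7p + 2(1−p) = 5p + 2.
Setting these equal: −4p + 5 = 5p + 2 ⇒ −9p = -3 ⇒ p = 1/3, and the value is (-4)·(1/3) + 5 = 11/3.
For Player 2: with q = P(b1), equating Up's and Down's payoffs gives −6q + 7 = 3q + 2 ⇒ q = 5/9.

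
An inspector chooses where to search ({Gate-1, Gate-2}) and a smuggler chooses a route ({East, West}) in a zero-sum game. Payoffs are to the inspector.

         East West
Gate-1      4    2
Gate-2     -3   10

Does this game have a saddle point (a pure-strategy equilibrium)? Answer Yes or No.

Row minima: Gate-1 → 2, Gate-2 → -3; maximin = 2.
Column maxima: East → 4, West → 10; minimax = 4.
2 ≠ 4, so no pure-strategy equilibrium exists.

No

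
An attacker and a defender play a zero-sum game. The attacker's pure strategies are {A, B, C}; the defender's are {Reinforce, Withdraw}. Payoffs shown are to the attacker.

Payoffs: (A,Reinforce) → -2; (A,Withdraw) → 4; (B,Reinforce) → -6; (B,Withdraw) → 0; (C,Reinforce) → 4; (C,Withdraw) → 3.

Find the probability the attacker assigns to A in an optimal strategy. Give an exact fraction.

Row minima: A → -2, B → -6, C → 3; maximin = 3.
Column maxima: Reinforce → 4, Withdraw → 4; minimax = 4.
3 ≠ 4, so there is no saddle point; optimal play is mixed.
B is strictly dominated by A, so the attacker never plays it.
On the remaining 2×2 (A, C vs Reinforce, Withdraw):
Let the attacker play A with probability p. Expected payoff against Reinforce: (-2)p + 4(1−p) = −6p + 4; against Withdraw: 4p + 3(1−p) = p + 3.
Setting these equal: −6p + 4 = p + 3 ⇒ −7p = -1 ⇒ p = 1/7, and the value is (-6)·(1/7) + 4 = 22/7.
For the defender: with q = P(Reinforce), equating A's and C's payoffs gives −6q + 4 = q + 3 ⇒ q = 1/7.

1/7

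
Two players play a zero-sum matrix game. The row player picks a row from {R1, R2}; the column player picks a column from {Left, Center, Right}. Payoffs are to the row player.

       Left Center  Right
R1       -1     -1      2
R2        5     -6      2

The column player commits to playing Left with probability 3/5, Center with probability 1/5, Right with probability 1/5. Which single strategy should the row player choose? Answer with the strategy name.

Expected payoff of R1: (3/5)·(-1) + (1/5)·(-1) + (1/5)·2 = -2/5.
Expected payoff of R2: (3/5)·5 + (1/5)·(-6) + (1/5)·2 = 11/5.
The largest is 11/5, so the row player's best response is R2.

R2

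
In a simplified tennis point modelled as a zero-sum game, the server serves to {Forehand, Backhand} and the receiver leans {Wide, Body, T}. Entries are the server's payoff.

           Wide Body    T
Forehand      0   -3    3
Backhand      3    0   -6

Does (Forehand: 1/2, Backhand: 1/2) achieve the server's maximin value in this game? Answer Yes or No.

Yes

Against Wide this mix gives (1/2)·0 + (1/2)·3 = 3/2.
Against Body this mix gives (1/2)·(-3) + (1/2)·0 = -3/2.
Against T this mix gives (1/2)·3 + (1/2)·(-6) = -3/2.
All of the receiver's active replies (Body, T) yield -3/2, and no column does worse for the server. The mix makes the receiver indifferent and guarantees -3/2, so it is optimal.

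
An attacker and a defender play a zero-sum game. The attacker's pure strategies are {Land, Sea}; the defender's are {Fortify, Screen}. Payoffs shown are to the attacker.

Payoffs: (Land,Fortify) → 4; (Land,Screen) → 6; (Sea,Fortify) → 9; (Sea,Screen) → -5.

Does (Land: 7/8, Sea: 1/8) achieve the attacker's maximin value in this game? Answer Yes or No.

Yes

Against Fortify this mix gives (7/8)·4 + (1/8)·9 = 37/8.
Against Screen this mix gives (7/8)·6 + (1/8)·(-5) = 37/8.
All of the defender's active replies (Fortify, Screen) yield 37/8, and no column does worse for the attacker. The mix makes the defender indifferent and guarantees 37/8, so it is optimal.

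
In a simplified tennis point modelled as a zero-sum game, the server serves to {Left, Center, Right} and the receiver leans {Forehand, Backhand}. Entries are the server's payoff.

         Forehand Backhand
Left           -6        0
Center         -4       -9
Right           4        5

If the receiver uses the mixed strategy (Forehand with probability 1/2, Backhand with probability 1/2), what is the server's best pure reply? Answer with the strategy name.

Expected payoff of Left: (1/2)·(-6) + (1/2)·0 = -3.
Expected payoff of Center: (1/2)·(-4) + (1/2)·(-9) = -13/2.
Expected payoff of Right: (1/2)·4 + (1/2)·5 = 9/2.
The largest is 9/2, so the server's best response is Right.

Right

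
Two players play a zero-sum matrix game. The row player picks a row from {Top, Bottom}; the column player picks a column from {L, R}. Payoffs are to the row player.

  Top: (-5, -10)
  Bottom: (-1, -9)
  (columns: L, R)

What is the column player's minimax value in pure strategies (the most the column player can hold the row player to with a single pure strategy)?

-9

Column maxima: L → -1, R → -9.
The smallest of these is -9.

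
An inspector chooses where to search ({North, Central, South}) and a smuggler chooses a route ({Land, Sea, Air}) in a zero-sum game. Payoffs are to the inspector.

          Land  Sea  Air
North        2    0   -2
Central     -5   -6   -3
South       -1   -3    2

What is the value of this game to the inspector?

-6/7

Row minima: North → -2, Central → -6, South → -3; maximin = -2.
Column maxima: Land → 2, Sea → 0, Air → 2; minimax = 0.
-2 ≠ 0, so there is no saddle point; optimal play is mixed.
Central is strictly dominated by North, so the inspector never plays it.
Land is strictly dominated by Sea (it gives the inspector strictly more in every row), so the smuggler never plays it.
On the remaining 2×2 (North, South vs Sea, Air):
Let the inspector play North with probability p. Expected payoff against Sea: 0p + (-3)(1−p) = 3p − 3; against Air: (-2)p + 2(1−p) = −4p + 2.
Setting these equal: 3p − 3 = −4p + 2 ⇒ 7p = 5 ⇒ p = 5/7, and the value is (3)·(5/7) − 3 = -6/7.
For the smuggler: with q = P(Sea), equating North's and South's payoffs gives 2q − 2 = −5q + 2 ⇒ q = 4/7.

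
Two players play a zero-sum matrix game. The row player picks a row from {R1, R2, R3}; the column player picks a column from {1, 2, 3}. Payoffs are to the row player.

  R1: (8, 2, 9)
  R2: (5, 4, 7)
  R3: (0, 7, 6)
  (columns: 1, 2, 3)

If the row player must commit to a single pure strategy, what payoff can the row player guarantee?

Row minima: R1 → 2, R2 → 4, R3 → 0.
The best of these is 4.

4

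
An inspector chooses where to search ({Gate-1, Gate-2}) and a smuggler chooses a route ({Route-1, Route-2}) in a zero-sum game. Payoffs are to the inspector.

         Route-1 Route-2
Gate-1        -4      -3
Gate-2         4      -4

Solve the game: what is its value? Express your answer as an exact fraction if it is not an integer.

Row minima: Gate-1 → -4, Gate-2 → -4; maximin = -4.
Column maxima: Route-1 → 4, Route-2 → -3; minimax = -3.
-4 ≠ -3, so there is no saddle point; optimal play is mixed.
Let the inspector play Gate-1 with probability p. Expected payoff against Route-1: (-4)p + 4(1−p) = −8p + 4; against Route-2: (-3)p + (-4)(1−p) = p − 4.
Setting these equal: −8p + 4 = p − 4 ⇒ −9p = -8 ⇒ p = 8/9, and the value is (-8)·(8/9) + 4 = -28/9.
For the smuggler: with q = P(Route-1), equating Gate-1's and Gate-2's payoffs gives −q − 3 = 8q − 4 ⇒ q = 1/9.

-28/9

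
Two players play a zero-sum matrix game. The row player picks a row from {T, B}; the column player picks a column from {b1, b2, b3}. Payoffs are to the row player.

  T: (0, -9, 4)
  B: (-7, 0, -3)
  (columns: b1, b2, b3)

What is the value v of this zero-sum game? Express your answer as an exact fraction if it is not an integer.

-63/16

Row minima: T → -9, B → -7; maximin = -7.
Column maxima: b1 → 0, b2 → 0, b3 → 4; minimax = 0.
-7 ≠ 0, so there is no saddle point; optimal play is mixed.
b3 is strictly dominated by b1 (it gives the row player strictly more in every row), so the column player never plays it.
On the remaining 2×2 (T, B vs b1, b2):
Let the row player play T with probability p. Expected payoff against b1: 0p + (-7)(1−p) = 7p − 7; against b2: (-9)p + 0(1−p) = −9p.
Setting these equal: 7p − 7 = −9p ⇒ 16p = 7 ⇒ p = 7/16, and the value is (7)·(7/16) − 7 = -63/16.
For the column player: with q = P(b1), equating T's and B's payoffs gives 9q − 9 = −7q ⇒ q = 9/16.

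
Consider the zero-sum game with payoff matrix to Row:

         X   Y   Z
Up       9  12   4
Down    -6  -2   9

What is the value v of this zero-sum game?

Row minima: Up → 4, Down → -6; maximin = 4.
Column maxima: X → 9, Y → 12, Z → 9; minimax = 9.
4 ≠ 9, so there is no saddle point; optimal play is mixed.
Y is strictly dominated by X (it gives Row strictly more in every row), so Column never plays it.
On the remaining 2×2 (Up, Down vs X, Z):
Let Row play Up with probability p. Expected payoff against X: 9p + (-6)(1−p) = 15p − 6; against Z: 4p + 9(1−p) = −5p + 9.
Setting these equal: 15p − 6 = −5p + 9 ⇒ 20p = 15 ⇒ p = 3/4, and the value is (15)·(3/4) − 6 = 21/4.
For Column: with q = P(X), equating Up's and Down's payoffs gives 5q + 4 = −15q + 9 ⇒ q = 1/4.

21/4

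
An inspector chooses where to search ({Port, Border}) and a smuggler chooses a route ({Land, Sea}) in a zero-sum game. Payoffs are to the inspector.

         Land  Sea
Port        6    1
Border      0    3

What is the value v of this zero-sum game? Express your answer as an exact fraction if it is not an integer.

9/4

Row minima: Port → 1, Border → 0; maximin = 1.
Column maxima: Land → 6, Sea → 3; minimax = 3.
1 ≠ 3, so there is no saddle point; optimal play is mixed.
Let the inspector play Port with probability p. Expected payoff against Land: 6p + 0(1−p) = 6p; against Sea: 1p + 3(1−p) = −2p + 3.
Setting these equal: 6p = −2p + 3 ⇒ 8p = 3 ⇒ p = 3/8, and the value is (6)·(3/8) = 9/4.
For the smuggler: with q = P(Land), equating Port's and Border's payoffs gives 5q + 1 = −3q + 3 ⇒ q = 1/4.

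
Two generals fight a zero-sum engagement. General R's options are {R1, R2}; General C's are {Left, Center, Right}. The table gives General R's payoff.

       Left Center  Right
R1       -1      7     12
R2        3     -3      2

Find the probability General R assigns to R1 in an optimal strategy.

3/7

Row minima: R1 → -1, R2 → -3; maximin = -1.
Column maxima: Left → 3, Center → 7, Right → 12; minimax = 3.
-1 ≠ 3, so there is no saddle point; optimal play is mixed.
Right is strictly dominated by Center (it gives General R strictly more in every row), so General C never plays it.
On the remaining 2×2 (R1, R2 vs Left, Center):
Let General R play R1 with probability p. Expected payoff against Left: (-1)p + 3(1−p) = −4p + 3; against Center: 7p + (-3)(1−p) = 10p − 3.
Setting these equal: −4p + 3 = 10p − 3 ⇒ −14p = -6 ⇒ p = 3/7, and the value is (-4)·(3/7) + 3 = 9/7.
For General C: with q = P(Left), equating R1's and R2's payoffs gives −8q + 7 = 6q − 3 ⇒ q = 5/7.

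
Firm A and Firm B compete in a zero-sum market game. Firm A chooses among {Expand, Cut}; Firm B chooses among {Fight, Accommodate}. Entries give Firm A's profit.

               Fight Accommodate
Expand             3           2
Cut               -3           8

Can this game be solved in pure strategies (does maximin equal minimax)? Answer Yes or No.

Row minima: Expand → 2, Cut → -3; maximin = 2.
Column maxima: Fight → 3, Accommodate → 8; minimax = 3.
2 ≠ 3, so no pure-strategy equilibrium exists.

No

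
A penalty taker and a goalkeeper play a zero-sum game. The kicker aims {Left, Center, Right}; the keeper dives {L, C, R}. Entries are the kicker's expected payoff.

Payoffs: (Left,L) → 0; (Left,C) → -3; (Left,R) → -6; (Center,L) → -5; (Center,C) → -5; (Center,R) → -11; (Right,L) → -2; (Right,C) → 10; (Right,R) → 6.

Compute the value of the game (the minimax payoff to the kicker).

Row minima: Left → -6, Center → -11, Right → -2; maximin = -2.
Column maxima: L → 0, C → 10, R → 6; minimax = 0.
-2 ≠ 0, so there is no saddle point; optimal play is mixed.
Center is strictly dominated by Left, so the kicker never plays it.
C is strictly dominated by R (it gives the kicker strictly more in every row), so the keeper never plays it.
On the remaining 2×2 (Left, Right vs L, R):
Let the kicker play Left with probability p. Expected payoff against L: 0p + (-2)(1−p) = 2p − 2; against R: (-6)p + 6(1−p) = −12p + 6.
Setting these equal: 2p − 2 = −12p + 6 ⇒ 14p = 8 ⇒ p = 4/7, and the value is (2)·(4/7) − 2 = -6/7.
For the keeper: with q = P(L), equating Left's and Right's payoffs gives 6q − 6 = −8q + 6 ⇒ q = 6/7.

-6/7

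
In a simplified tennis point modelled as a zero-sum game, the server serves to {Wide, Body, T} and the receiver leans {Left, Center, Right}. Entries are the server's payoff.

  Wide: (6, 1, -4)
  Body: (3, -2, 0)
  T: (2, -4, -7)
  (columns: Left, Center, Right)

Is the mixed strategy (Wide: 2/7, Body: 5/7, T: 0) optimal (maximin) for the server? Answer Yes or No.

Yes

Against Left this mix gives (2/7)·6 + (5/7)·3 = 27/7.
Against Center this mix gives (2/7)·1 + (5/7)·(-2) = -8/7.
Against Right this mix gives (2/7)·(-4) + (5/7)·0 = -8/7.
All of the receiver's active replies (Center, Right) yield -8/7, and no column does worse for the server. The mix makes the receiver indifferent and guarantees -8/7, so it is optimal.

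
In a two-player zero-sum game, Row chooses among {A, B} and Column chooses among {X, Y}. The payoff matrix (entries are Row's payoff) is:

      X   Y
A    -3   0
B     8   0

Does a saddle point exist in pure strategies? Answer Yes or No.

Row minima: A → -3, B → 0; maximin = 0.
Column maxima: X → 8, Y → 0; minimax = 0.
maximin = minimax = 0, so a saddle point exists.

Yes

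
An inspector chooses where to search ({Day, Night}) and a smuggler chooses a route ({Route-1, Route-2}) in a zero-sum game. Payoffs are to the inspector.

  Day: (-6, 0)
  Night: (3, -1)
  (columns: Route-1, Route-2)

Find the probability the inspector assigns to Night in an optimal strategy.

Row minima: Day → -6, Night → -1; maximin = -1.
Column maxima: Route-1 → 3, Route-2 → 0; minimax = 0.
-1 ≠ 0, so there is no saddle point; optimal play is mixed.
Let the inspector play Day with probability p. Expected payoff against Route-1: (-6)p + 3(1−p) = −9p + 3; against Route-2: 0p + (-1)(1−p) = p − 1.
Setting these equal: −9p + 3 = p − 1 ⇒ −10p = -4 ⇒ p = 2/5, and the value is (-9)·(2/5) + 3 = -3/5.
For the smuggler: with q = P(Route-1), equating Day's and Night's payoffs gives −6q = 4q − 1 ⇒ q = 1/10.

3/5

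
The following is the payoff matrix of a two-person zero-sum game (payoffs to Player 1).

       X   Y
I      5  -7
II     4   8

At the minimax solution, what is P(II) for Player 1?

3/4

Row minima: I → -7, II → 4; maximin = 4.
Column maxima: X → 5, Y → 8; minimax = 5.
4 ≠ 5, so there is no saddle point; optimal play is mixed.
Let Player 1 play I with probability p. Expected payoff against X: 5p + 4(1−p) = p + 4; against Y: (-7)p + 8(1−p) = −15p + 8.
Setting these equal: p + 4 = −15p + 8 ⇒ 16p = 4 ⇒ p = 1/4, and the value is (1)·(1/4) + 4 = 17/4.
For Player 2: with q = P(X), equating I's and II's payoffs gives 12q − 7 = −4q + 8 ⇒ q = 15/16.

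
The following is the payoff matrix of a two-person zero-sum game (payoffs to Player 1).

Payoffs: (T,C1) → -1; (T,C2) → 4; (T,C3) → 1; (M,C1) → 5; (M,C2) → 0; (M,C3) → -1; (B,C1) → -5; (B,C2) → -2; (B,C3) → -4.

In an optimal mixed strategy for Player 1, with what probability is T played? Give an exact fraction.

Row minima: T → -1, M → -1, B → -5; maximin = -1.
Column maxima: C1 → 5, C2 → 4, C3 → 1; minimax = 1.
-1 ≠ 1, so there is no saddle point; optimal play is mixed.
B is strictly dominated by T, so Player 1 never plays it.
C2 is strictly dominated by C3 (it gives Player 1 strictly more in every row), so Player 2 never plays it.
On the remaining 2×2 (T, M vs C1, C3):
Let Player 1 play T with probability p. Expected payoff against C1: (-1)p + 5(1−p) = −6p + 5; against C3: 1p + (-1)(1−p) = 2p − 1.
Setting these equal: −6p + 5 = 2p − 1 ⇒ −8p = -6 ⇒ p = 3/4, and the value is (-6)·(3/4) + 5 = 1/2.
For Player 2: with q = P(C1), equating T's and M's payoffs gives −2q + 1 = 6q − 1 ⇒ q = 1/4.

3/4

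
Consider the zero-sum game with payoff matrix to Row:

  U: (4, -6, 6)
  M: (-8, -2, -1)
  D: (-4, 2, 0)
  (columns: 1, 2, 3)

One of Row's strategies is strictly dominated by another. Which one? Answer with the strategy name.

D gives a strictly higher payoff than M against every column: -4 > -8, 2 > -2, 0 > -1.
So M is strictly dominated and Row never plays it.

M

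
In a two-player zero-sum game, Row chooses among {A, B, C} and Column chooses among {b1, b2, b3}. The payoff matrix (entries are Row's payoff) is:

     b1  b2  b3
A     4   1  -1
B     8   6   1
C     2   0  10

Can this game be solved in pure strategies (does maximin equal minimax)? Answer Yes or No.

Row minima: A → -1, B → 1, C → 0; maximin = 1.
Column maxima: b1 → 8, b2 → 6, b3 → 10; minimax = 6.
1 ≠ 6, so no pure-strategy equilibrium exists.

No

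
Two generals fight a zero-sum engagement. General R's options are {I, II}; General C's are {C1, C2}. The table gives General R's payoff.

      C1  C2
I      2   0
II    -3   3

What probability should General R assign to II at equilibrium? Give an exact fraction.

Row minima: I → 0, II → -3; maximin = 0.
Column maxima: C1 → 2, C2 → 3; minimax = 2.
0 ≠ 2, so there is no saddle point; optimal play is mixed.
Let General R play I with probability p. Expected payoff against C1: 2p + (-3)(1−p) = 5p − 3; against C2: 0p + 3(1−p) = −3p + 3.
Setting these equal: 5p − 3 = −3p + 3 ⇒ 8p = 6 ⇒ p = 3/4, and the value is (5)·(3/4) − 3 = 3/4.
For General C: with q = P(C1), equating I's and II's payoffs gives 2q = −6q + 3 ⇒ q = 3/8.

1/4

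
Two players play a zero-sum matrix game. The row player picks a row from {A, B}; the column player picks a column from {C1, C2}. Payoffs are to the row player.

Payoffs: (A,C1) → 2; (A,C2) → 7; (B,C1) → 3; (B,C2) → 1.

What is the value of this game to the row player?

Row minima: A → 2, B → 1; maximin = 2.
Column maxima: C1 → 3, C2 → 7; minimax = 3.
2 ≠ 3, so there is no saddle point; optimal play is mixed.
Let the row player play A with probability p. Expected payoff against C1: 2p + 3(1−p) = −p + 3; against C2: 7p + 1(1−p) = 6p + 1.
Setting these equal: −p + 3 = 6p + 1 ⇒ −7p = -2 ⇒ p = 2/7, and the value is (-1)·(2/7) + 3 = 19/7.
For the column player: with q = P(C1), equating A's and B's payoffs gives −5q + 7 = 2q + 1 ⇒ q = 6/7.

19/7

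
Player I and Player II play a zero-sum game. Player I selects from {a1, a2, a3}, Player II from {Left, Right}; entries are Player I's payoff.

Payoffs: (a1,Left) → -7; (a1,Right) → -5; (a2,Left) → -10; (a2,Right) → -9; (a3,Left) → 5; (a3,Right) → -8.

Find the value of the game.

Row minima: a1 → -7, a2 → -10, a3 → -8; maximin = -7.
Column maxima: Left → 5, Right → -5; minimax = -5.
-7 ≠ -5, so there is no saddle point; optimal play is mixed.
a2 is strictly dominated by a1, so Player I never plays it.
On the remaining 2×2 (a1, a3 vs Left, Right):
Let Player I play a1 with probability p. Expected payoff against Left: (-7)p + 5(1−p) = −12p + 5; against Right: (-5)p + (-8)(1−p) = 3p − 8.
Setting these equal: −12p + 5 = 3p − 8 ⇒ −15p = -13 ⇒ p = 13/15, and the value is (-12)·(13/15) + 5 = -27/5.
For Player II: with q = P(Left), equating a1's and a3's payoffs gives −2q − 5 = 13q − 8 ⇒ q = 1/5.

-27/5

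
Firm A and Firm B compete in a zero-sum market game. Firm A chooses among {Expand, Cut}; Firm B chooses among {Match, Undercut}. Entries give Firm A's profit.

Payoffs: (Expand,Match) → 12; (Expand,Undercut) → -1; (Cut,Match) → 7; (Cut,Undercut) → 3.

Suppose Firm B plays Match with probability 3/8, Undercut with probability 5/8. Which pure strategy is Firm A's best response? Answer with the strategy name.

Expected payoff of Expand: (3/8)·12 + (5/8)·(-1) = 31/8.
Expected payoff of Cut: (3/8)·7 + (5/8)·3 = 9/2.
The largest is 9/2, so Firm A's best response is Cut.

Cut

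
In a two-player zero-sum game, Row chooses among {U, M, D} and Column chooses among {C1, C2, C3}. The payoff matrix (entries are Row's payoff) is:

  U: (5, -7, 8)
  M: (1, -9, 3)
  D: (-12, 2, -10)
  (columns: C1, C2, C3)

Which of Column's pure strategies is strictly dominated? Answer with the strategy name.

C3

C1 holds Row's payoff strictly below C3 in every row: 5 < 8, 1 < 3, -12 < -10.
So C3 is strictly dominated for Column.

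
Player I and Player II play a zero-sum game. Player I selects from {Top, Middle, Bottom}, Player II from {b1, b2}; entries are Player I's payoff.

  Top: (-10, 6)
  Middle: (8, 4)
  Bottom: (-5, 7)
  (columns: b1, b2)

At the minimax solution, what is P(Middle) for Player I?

3/4

Row minima: Top → -10, Middle → 4, Bottom → -5; maximin = 4.
Column maxima: b1 → 8, b2 → 7; minimax = 7.
4 ≠ 7, so there is no saddle point; optimal play is mixed.
Top is strictly dominated by Bottom, so Player I never plays it.
On the remaining 2×2 (Middle, Bottom vs b1, b2):
Let Player I play Middle with probability p. Expected payoff against b1: 8p + (-5)(1−p) = 13p − 5; against b2: 4p + 7(1−p) = −3p + 7.
Setting these equal: 13p − 5 = −3p + 7 ⇒ 16p = 12 ⇒ p = 3/4, and the value is (13)·(3/4) − 5 = 19/4.
For Player II: with q = P(b1), equating Middle's and Bottom's payoffs gives 4q + 4 = −12q + 7 ⇒ q = 3/16.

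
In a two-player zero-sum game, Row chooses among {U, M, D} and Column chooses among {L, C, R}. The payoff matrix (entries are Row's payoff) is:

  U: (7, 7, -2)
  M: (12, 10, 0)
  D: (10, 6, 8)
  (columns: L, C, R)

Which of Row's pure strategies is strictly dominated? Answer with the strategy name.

U

M gives a strictly higher payoff than U against every column: 12 > 7, 10 > 7, 0 > -2.
So U is strictly dominated and Row never plays it.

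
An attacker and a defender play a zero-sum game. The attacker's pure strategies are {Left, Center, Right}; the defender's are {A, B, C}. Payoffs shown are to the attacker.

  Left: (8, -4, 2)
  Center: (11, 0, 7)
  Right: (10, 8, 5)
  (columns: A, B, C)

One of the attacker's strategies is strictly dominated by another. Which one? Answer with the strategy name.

Left

Center gives a strictly higher payoff than Left against every column: 11 > 8, 0 > -4, 7 > 2.
So Left is strictly dominated and the attacker never plays it.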